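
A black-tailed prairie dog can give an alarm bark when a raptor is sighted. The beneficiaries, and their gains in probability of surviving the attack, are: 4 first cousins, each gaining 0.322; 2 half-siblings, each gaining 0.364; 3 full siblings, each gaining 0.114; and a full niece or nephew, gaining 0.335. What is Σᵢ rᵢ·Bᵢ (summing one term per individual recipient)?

r to a first cousin = 1/8 (first cousins share one grandparent pair — two paths of length 4: r = 2·(1/2)^4 = 1/8).
r to a half-sibling = 1/4 (half-sibs share one parent — one path of length 2: r = (1/2)^2 = 1/4).
r to a full sibling = 0.5 (full sibs share both parents — two paths of length 2: r = 2·(1/2)^2 = 1/2).
r to a full niece or nephew = 1/4 (full aunt/uncle↔niece/nephew: two paths of length 3 through the shared grandparent pair: r = 2·(1/2)^3 = 1/4).
Summing one r·B term per recipient: 4·0.125·0.322 + 2·0.25·0.364 + 3·0.5·0.114 + 1·0.25·0.335 = 0.59775.

0.59775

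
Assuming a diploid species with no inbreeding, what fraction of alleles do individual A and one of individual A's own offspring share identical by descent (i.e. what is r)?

0.5

Each parent–offspring link contributes a factor of 1/2, and independent paths through distinct common ancestors add.
One parent–offspring link: r = (1/2)^1 = 1/2.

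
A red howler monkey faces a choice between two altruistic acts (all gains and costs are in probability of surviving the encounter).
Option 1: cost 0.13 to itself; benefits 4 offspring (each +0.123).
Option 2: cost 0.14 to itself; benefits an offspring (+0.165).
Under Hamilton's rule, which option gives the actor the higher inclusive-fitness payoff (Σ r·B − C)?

Option 1

Option 1: r to an offspring = 0.5.
Option 1: Σ r·B − C = (4·0.5·0.123) − 0.13 = 0.116.
Option 2: r to an offspring = 0.5.
Option 2: Σ r·B − C = (1·0.5·0.165) − 0.14 = -0.0575.
Option 1 has the higher net inclusive-fitness payoff.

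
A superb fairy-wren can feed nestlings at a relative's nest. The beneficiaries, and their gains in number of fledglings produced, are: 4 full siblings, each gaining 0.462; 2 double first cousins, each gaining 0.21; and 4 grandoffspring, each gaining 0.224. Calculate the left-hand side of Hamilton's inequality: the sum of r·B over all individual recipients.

r to a full sibling = 1/2 (full sibs share both parents — two paths of length 2: r = 2·(1/2)^2 = 1/2).
r to a double first cousin = 0.25 (double first cousins share both grandparent pairs — four paths of length 4: r = 4·(1/2)^4 = 1/4).
r to a grandoffspring = 0.25 (two parent–offspring links: r = (1/2)^2 = 1/4).
Summing one r·B term per recipient: 4·0.5·0.462 + 2·0.25·0.21 + 4·0.25·0.224 = 1.253.

1.253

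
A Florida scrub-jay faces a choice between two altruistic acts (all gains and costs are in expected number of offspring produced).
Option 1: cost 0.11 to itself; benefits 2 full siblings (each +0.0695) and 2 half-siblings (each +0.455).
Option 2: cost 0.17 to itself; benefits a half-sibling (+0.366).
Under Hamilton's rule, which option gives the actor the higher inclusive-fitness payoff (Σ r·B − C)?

Option 1

Option 1: r to a full sibling = 0.5.
Option 1: r to a half-sibling = 0.25.
Option 1: Σ r·B − C = (2·0.5·0.0695 + 2·0.25·0.455) − 0.11 = 0.187.
Option 2: r to a half-sibling = 0.25.
Option 2: Σ r·B − C = (1·0.25·0.366) − 0.17 = -0.0785.
Option 1 has the higher net inclusive-fitness payoff.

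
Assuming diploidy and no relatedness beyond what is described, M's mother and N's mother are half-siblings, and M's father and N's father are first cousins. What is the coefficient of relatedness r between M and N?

0.09375

With two independent routes of shared ancestry, r is the sum of the two contributions.
M and N are related in two ways: half first cousins through their mothers (r = 1/16) and second cousins through their fathers (r = 1/32).
r = 1/16 + 1/32 = 3/32 = 0.09375.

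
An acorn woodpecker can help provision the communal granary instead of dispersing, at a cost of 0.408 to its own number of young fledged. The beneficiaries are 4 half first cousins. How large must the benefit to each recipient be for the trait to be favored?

r to a half first cousin = 0.0625 (half first cousins share one grandparent — one path of length 4: r = (1/2)^4 = 1/16).
Hamilton's rule with n recipients of equal r: n·r·B > C, so B > C/(n·r) = 0.408/(4·0.0625) = 1.632.

1.632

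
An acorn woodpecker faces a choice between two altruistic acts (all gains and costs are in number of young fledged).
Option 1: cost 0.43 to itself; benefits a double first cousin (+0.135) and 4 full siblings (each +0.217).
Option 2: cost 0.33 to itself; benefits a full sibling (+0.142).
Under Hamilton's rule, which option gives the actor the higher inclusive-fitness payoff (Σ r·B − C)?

Option 1

Option 1: r to a double first cousin = 0.25.
Option 1: r to a full sibling = 0.5.
Option 1: Σ r·B − C = (1·0.25·0.135 + 4·0.5·0.217) − 0.43 = 0.03775.
Option 2: r to a full sibling = 0.5.
Option 2: Σ r·B − C = (1·0.5·0.142) − 0.33 = -0.259.
Option 1 has the higher net inclusive-fitness payoff.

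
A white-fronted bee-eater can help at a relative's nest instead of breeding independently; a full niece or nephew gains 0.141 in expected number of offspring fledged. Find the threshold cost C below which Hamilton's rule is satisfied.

r to a full niece or nephew = 0.25 (full aunt/uncle↔niece/nephew: two paths of length 3 through the shared grandparent pair: r = 2·(1/2)^3 = 1/4).
Hamilton's rule: n·r·B > C, so the trait is favored while C < n·r·B = 1·0.25·0.141 = 0.03525.

0.03525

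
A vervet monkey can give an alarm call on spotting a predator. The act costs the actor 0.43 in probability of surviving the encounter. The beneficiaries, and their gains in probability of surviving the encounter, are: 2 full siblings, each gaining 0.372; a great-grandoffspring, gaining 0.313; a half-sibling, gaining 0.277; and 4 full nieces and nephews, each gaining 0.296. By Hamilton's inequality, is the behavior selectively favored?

Yes

Hamilton's rule: the trait is favored when the sum of r·B over every recipient exceeds the actor's cost C.
r to a full sibling = 0.5 (full sibs share both parents — two paths of length 2: r = 2·(1/2)^2 = 1/2).
r to a great-grandoffspring = 0.125 (three parent–offspring links: r = (1/2)^3 = 1/8).
r to a half-sibling = 0.25 (half-sibs share one parent — one path of length 2: r = (1/2)^2 = 1/4).
r to a full niece or nephew = 0.25 (full aunt/uncle↔niece/nephew: two paths of length 3 through the shared grandparent pair: r = 2·(1/2)^3 = 1/4).
Summing one r·B term per recipient: 2·0.5·0.372 + 1·0.125·0.313 + 1·0.25·0.277 + 4·0.25·0.296 = 0.776375.
0.776375 > 0.43: the indirect benefit exceeds the cost.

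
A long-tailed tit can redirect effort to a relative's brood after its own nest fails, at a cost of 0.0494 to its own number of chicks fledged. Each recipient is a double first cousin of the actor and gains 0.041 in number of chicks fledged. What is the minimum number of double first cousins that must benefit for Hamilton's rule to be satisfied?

5

r to a double first cousin = 1/4 (double first cousins share both grandparent pairs — four paths of length 4: r = 4·(1/2)^4 = 1/4).
Hamilton's rule: n·r·B > C  ⇒  n > C/(r·B) = 0.0494/(0.25·0.041) = 4.82.
The smallest integer exceeding 4.82 is 5.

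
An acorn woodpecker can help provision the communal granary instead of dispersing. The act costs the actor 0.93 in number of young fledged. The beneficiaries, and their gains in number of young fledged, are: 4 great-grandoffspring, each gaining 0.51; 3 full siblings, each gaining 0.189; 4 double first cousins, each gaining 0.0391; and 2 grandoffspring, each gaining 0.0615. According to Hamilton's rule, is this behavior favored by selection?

No

Hamilton's rule: the trait is favored when the sum of r·B over every recipient exceeds the actor's cost C.
r to a great-grandoffspring = 1/8 (three parent–offspring links: r = (1/2)^3 = 1/8).
r to a full sibling = 0.5 (full sibs share both parents — two paths of length 2: r = 2·(1/2)^2 = 1/2).
r to a double first cousin = 0.25 (double first cousins share both grandparent pairs — four paths of length 4: r = 4·(1/2)^4 = 1/4).
r to a grandoffspring = 0.25 (two parent–offspring links: r = (1/2)^2 = 1/4).
Summing one r·B term per recipient: 4·0.125·0.51 + 3·0.5·0.189 + 4·0.25·0.0391 + 2·0.25·0.0615 = 0.60835.
0.60835 < 0.93: the indirect benefit is less than the cost.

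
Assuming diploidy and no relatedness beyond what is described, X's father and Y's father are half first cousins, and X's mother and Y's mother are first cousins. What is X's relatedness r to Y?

Independent pedigree routes through distinct common ancestors add.
X and Y are related in two ways: half second cousins through their fathers (r = 1/64) and second cousins through their mothers (r = 1/32).
r = 1/64 + 1/32 = 0.046875.

0.046875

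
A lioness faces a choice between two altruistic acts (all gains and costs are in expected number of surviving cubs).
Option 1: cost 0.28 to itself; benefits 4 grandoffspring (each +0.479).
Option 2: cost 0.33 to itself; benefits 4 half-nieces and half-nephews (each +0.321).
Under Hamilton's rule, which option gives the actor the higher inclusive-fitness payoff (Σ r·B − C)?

Option 1: r to a grandoffspring = 0.25.
Option 1: Σ r·B − C = (4·0.25·0.479) − 0.28 = 0.199.
Option 2: r to a half-niece or half-nephew = 0.125.
Option 2: Σ r·B − C = (4·0.125·0.321) − 0.33 = -0.1695.
Option 1 has the higher net inclusive-fitness payoff.

Option 1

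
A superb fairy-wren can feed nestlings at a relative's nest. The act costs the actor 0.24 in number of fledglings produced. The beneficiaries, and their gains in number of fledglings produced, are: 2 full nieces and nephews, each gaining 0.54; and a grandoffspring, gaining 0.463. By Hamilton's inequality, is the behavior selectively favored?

Yes

Hamilton's rule: the trait is favored when the sum of r·B over every recipient exceeds the actor's cost C.
r to a full niece or nephew = 0.25 (full aunt/uncle↔niece/nephew: two paths of length 3 through the shared grandparent pair: r = 2·(1/2)^3 = 1/4).
r to a grandoffspring = 0.25 (two parent–offspring links: r = (1/2)^2 = 1/4).
Summing one r·B term per recipient: 2·0.25·0.54 + 1·0.25·0.463 = 0.38575.
0.38575 > 0.24: the indirect benefit exceeds the cost.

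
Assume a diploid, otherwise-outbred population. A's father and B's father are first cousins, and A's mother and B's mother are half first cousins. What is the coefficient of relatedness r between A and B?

0.046875

With two independent routes of shared ancestry, r is the sum of the two contributions.
A and B are related in two ways: second cousins through their fathers (r = 1/32) and half second cousins through their mothers (r = 1/64).
r = 1/32 + 1/64 = 3/64 = 0.046875.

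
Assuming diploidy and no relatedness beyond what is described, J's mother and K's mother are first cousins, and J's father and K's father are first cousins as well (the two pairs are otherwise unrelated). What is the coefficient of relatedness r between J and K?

With two independent routes of shared ancestry, r is the sum of the two contributions.
J and K are related in two ways: second cousins through their mothers (r = 1/32) and second cousins through their fathers (r = 1/32).
r = 1/32 + 1/32 = 1/16 = 0.0625.

0.0625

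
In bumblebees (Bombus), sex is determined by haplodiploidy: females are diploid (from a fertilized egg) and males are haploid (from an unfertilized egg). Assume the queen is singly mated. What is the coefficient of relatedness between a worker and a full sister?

Haplodiploid full sisters inherit their father's entire haploid genome identically (contributing 1/2) and on average half of their mother's contribution (1/2 · 1/2 = 1/4); r = 1/2 + 1/4 = 3/4.

0.75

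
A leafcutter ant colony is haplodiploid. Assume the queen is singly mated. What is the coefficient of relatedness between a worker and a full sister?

Haplodiploid full sisters inherit their father's entire haploid genome identically (contributing 1/2) and on average half of their mother's contribution (1/2 · 1/2 = 1/4); r = 1/2 + 1/4 = 3/4.

0.75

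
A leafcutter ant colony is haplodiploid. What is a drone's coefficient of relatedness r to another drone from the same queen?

0.5

Haploid brothers each carry a random half of the queen's diploid genome, so on average they share half: r = 1/2.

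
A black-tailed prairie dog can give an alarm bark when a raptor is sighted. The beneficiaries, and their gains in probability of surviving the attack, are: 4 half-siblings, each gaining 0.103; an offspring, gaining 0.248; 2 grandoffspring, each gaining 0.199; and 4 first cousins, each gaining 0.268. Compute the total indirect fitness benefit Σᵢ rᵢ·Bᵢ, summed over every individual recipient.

0.4605

r to a half-sibling = 0.25 (half-sibs share one parent — one path of length 2: r = (1/2)^2 = 1/4).
r to an offspring = 1/2 (one parent–offspring link: r = (1/2)^1 = 1/2).
r to a grandoffspring = 0.25 (two parent–offspring links: r = (1/2)^2 = 1/4).
r to a first cousin = 0.125 (first cousins share one grandparent pair — two paths of length 4: r = 2·(1/2)^4 = 1/8).
Summing one r·B term per recipient: 4·0.25·0.103 + 1·0.5·0.248 + 2·0.25·0.199 + 4·0.125·0.268 = 0.4605.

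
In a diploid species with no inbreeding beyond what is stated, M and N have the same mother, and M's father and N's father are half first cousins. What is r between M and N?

Wright's path rule: contributions from independent ancestry routes add.
M and N are related in two ways: half-sibs through their shared mother (r = 1/4) and half second cousins through their fathers (r = 1/64).
r = 1/4 + 1/64 = 17/64 = 0.265625.

0.265625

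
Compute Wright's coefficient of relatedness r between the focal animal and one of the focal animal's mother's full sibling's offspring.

0.125

Each parent–offspring link contributes a factor of 1/2, and independent paths through distinct common ancestors add.
First cousins share one grandparent pair — two paths of length 4: r = 2·(1/2)^4 = 1/8.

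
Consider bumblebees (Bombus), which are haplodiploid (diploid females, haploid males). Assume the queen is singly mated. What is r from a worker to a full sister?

Haplodiploid full sisters inherit their father's entire haploid genome identically (contributing 1/2) and on average half of their mother's contribution (1/2 · 1/2 = 1/4); r = 1/2 + 1/4 = 3/4.

0.75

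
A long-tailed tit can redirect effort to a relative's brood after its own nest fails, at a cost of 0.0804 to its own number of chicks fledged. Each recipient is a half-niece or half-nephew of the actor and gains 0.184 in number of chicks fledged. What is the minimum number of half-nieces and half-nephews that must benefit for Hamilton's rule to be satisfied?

r to a half-niece or half-nephew = 0.125 (half-aunt/uncle↔niece/nephew: one path of length 3: r = (1/2)^3 = 1/8).
Hamilton's rule: n·r·B > C  ⇒  n > C/(r·B) = 0.0804/(0.125·0.184) = 3.496.
The smallest integer exceeding 3.496 is 4.

4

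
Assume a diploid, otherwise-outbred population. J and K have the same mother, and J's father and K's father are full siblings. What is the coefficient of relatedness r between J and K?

With two independent routes of shared ancestry, r is the sum of the two contributions.
J and K are related in two ways: half-sibs through their shared mother (r = 1/4) and first cousins through their fathers (r = 1/8).
r = 1/4 + 1/8 = 0.375.

0.375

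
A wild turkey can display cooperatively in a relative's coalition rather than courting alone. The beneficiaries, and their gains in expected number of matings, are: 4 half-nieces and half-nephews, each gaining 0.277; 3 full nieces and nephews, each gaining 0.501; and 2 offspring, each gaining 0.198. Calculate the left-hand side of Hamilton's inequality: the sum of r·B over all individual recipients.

0.71225

r to a half-niece or half-nephew = 0.125 (half-aunt/uncle↔niece/nephew: one path of length 3: r = (1/2)^3 = 1/8).
r to a full niece or nephew = 1/4 (full aunt/uncle↔niece/nephew: two paths of length 3 through the shared grandparent pair: r = 2·(1/2)^3 = 1/4).
r to an offspring = 1/2 (one parent–offspring link: r = (1/2)^1 = 1/2).
Summing one r·B term per recipient: 4·0.125·0.277 + 3·0.25·0.501 + 2·0.5·0.198 = 0.71225.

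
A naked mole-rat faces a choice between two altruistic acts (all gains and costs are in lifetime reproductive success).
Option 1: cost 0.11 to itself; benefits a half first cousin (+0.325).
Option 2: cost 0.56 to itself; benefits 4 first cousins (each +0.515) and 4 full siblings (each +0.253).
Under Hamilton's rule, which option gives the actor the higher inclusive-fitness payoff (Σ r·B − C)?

Option 1: r to a half first cousin = 0.0625.
Option 1: Σ r·B − C = (1·0.0625·0.325) − 0.11 = -0.0896875.
Option 2: r to a first cousin = 0.125.
Option 2: r to a full sibling = 0.5.
Option 2: Σ r·B − C = (4·0.125·0.515 + 4·0.5·0.253) − 0.56 = 0.2035.
Option 2 has the higher net inclusive-fitness payoff.

Option 2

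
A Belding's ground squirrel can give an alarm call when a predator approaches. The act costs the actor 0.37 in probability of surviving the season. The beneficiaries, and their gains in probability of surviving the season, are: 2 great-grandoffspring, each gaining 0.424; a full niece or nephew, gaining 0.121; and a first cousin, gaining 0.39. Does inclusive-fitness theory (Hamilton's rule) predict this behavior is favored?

No

Hamilton's rule: the trait is favored when the sum of r·B over every recipient exceeds the actor's cost C.
r to a great-grandoffspring = 0.125 (three parent–offspring links: r = (1/2)^3 = 1/8).
r to a full niece or nephew = 0.25 (full aunt/uncle↔niece/nephew: two paths of length 3 through the shared grandparent pair: r = 2·(1/2)^3 = 1/4).
r to a first cousin = 1/8 (first cousins share one grandparent pair — two paths of length 4: r = 2·(1/2)^4 = 1/8).
Summing one r·B term per recipient: 2·0.125·0.424 + 1·0.25·0.121 + 1·0.125·0.39 = 0.185.
0.185 < 0.37: the indirect benefit is less than the cost.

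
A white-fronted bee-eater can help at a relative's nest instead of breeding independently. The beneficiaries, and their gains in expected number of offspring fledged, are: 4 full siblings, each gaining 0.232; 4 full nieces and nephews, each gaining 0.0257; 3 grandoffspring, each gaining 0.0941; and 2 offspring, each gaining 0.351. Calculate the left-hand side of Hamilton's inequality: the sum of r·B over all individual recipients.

r to a full sibling = 1/2 (full sibs share both parents — two paths of length 2: r = 2·(1/2)^2 = 1/2).
r to a full niece or nephew = 1/4 (full aunt/uncle↔niece/nephew: two paths of length 3 through the shared grandparent pair: r = 2·(1/2)^3 = 1/4).
r to a grandoffspring = 0.25 (two parent–offspring links: r = (1/2)^2 = 1/4).
r to an offspring = 1/2 (one parent–offspring link: r = (1/2)^1 = 1/2).
Summing one r·B term per recipient: 4·0.5·0.232 + 4·0.25·0.0257 + 3·0.25·0.0941 + 2·0.5·0.351 = 0.911275.

0.911275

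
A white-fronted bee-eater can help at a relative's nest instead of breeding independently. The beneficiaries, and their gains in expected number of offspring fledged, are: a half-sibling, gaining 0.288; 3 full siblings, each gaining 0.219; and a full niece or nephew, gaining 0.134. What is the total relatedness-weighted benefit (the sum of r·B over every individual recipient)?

r to a half-sibling = 1/4 (half-sibs share one parent — one path of length 2: r = (1/2)^2 = 1/4).
r to a full sibling = 1/2 (full sibs share both parents — two paths of length 2: r = 2·(1/2)^2 = 1/2).
r to a full niece or nephew = 1/4 (full aunt/uncle↔niece/nephew: two paths of length 3 through the shared grandparent pair: r = 2·(1/2)^3 = 1/4).
Summing one r·B term per recipient: 1·0.25·0.288 + 3·0.5·0.219 + 1·0.25·0.134 = 0.434.

0.434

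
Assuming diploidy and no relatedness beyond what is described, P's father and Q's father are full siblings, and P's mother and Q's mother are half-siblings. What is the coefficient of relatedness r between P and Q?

0.1875

With two independent routes of shared ancestry, r is the sum of the two contributions.
P and Q are related in two ways: first cousins through their fathers (r = 1/8) and half first cousins through their mothers (r = 1/16).
r = 1/8 + 1/16 = 0.1875.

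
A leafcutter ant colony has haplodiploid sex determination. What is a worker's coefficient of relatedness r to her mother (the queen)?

One meiotic link between diploid queen and diploid daughter: r = 1/2.

0.5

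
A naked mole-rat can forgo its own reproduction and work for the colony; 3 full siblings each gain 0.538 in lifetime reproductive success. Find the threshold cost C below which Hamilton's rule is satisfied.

r to a full sibling = 0.5 (full sibs share both parents — two paths of length 2: r = 2·(1/2)^2 = 1/2).
Hamilton's rule: n·r·B > C, so the trait is favored while C < n·r·B = 3·0.5·0.538 = 0.807.

0.807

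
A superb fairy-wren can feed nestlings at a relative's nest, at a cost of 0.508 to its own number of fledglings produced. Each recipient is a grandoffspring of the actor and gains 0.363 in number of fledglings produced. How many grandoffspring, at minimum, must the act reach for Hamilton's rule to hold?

6

r to a grandoffspring = 1/4 (two parent–offspring links: r = (1/2)^2 = 1/4).
Hamilton's rule: n·r·B > C  ⇒  n > C/(r·B) = 0.508/(0.25·0.363) = 5.598.
The smallest integer exceeding 5.598 is 6.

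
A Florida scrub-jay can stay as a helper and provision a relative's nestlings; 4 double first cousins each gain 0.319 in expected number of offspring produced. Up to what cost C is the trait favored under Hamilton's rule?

r to a double first cousin = 1/4 (double first cousins share both grandparent pairs — four paths of length 4: r = 4·(1/2)^4 = 1/4).
Hamilton's rule: n·r·B > C, so the trait is favored while C < n·r·B = 4·0.25·0.319 = 0.319.

0.319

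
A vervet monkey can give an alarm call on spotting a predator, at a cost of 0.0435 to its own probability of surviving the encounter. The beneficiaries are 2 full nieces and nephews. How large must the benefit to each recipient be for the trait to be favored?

0.087

r to a full niece or nephew = 0.25 (full aunt/uncle↔niece/nephew: two paths of length 3 through the shared grandparent pair: r = 2·(1/2)^3 = 1/4).
Hamilton's rule with n recipients of equal r: n·r·B > C, so B > C/(n·r) = 0.0435/(2·0.25) = 0.087.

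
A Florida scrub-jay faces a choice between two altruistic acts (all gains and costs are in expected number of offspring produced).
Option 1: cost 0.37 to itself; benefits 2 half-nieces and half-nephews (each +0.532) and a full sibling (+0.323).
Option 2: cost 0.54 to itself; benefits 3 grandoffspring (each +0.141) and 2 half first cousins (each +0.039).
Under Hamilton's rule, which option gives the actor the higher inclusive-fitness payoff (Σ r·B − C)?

Option 1: r to a half-niece or half-nephew = 0.125.
Option 1: r to a full sibling = 0.5.
Option 1: Σ r·B − C = (2·0.125·0.532 + 1·0.5·0.323) − 0.37 = -0.0755.
Option 2: r to a grandoffspring = 0.25.
Option 2: r to a half first cousin = 0.0625.
Option 2: Σ r·B − C = (3·0.25·0.141 + 2·0.0625·0.039) − 0.54 = -0.429375.
Option 1 has the higher net inclusive-fitness payoff.

Option 1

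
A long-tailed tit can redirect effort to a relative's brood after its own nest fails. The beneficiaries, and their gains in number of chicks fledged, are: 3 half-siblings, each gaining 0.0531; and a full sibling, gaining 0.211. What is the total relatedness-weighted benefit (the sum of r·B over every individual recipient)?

r to a half-sibling = 0.25 (half-sibs share one parent — one path of length 2: r = (1/2)^2 = 1/4).
r to a full sibling = 0.5 (full sibs share both parents — two paths of length 2: r = 2·(1/2)^2 = 1/2).
Summing one r·B term per recipient: 3·0.25·0.0531 + 1·0.5·0.211 = 0.145325.

0.145325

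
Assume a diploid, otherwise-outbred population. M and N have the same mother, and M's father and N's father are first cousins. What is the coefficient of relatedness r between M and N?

0.28125

Relatedness sums over independent paths through distinct common ancestors.
M and N are related in two ways: half-sibs through their shared mother (r = 1/4) and second cousins through their fathers (r = 1/32).
r = 1/4 + 1/32 = 9/32 = 0.28125.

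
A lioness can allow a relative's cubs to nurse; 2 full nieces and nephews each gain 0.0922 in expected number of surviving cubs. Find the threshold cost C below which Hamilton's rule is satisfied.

r to a full niece or nephew = 0.25 (full aunt/uncle↔niece/nephew: two paths of length 3 through the shared grandparent pair: r = 2·(1/2)^3 = 1/4).
Hamilton's rule: n·r·B > C, so the trait is favored while C < n·r·B = 2·0.25·0.0922 = 0.0461.

0.0461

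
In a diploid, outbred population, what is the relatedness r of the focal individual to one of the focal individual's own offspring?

0.5

Each parent–offspring link contributes a factor of 1/2, and independent paths through distinct common ancestors add.
One parent–offspring link: r = (1/2)^1 = 1/2.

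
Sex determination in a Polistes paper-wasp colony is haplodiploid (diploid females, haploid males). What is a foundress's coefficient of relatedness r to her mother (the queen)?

0.5

One meiotic link between diploid queen and diploid daughter: r = 1/2.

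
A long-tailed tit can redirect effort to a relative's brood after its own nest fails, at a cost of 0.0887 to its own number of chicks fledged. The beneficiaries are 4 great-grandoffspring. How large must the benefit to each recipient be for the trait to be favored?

r to a great-grandoffspring = 1/8 (three parent–offspring links: r = (1/2)^3 = 1/8).
Hamilton's rule with n recipients of equal r: n·r·B > C, so B > C/(n·r) = 0.0887/(4·0.125) = 0.1774.

0.1774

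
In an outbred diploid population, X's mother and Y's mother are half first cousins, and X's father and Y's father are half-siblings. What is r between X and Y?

0.078125

Relatedness sums over independent paths through distinct common ancestors.
X and Y are related in two ways: half second cousins through their mothers (r = 1/64) and half first cousins through their fathers (r = 1/16).
r = 1/64 + 1/16 = 5/64 = 0.078125.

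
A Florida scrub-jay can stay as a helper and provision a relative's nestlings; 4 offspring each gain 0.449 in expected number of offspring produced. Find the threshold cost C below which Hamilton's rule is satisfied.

0.898

r to an offspring = 0.5 (one parent–offspring link: r = (1/2)^1 = 1/2).
Hamilton's rule: n·r·B > C, so the trait is favored while C < n·r·B = 4·0.5·0.449 = 0.898.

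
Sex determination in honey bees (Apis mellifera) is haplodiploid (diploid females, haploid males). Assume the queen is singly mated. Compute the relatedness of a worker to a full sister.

0.75

Haplodiploid full sisters inherit their father's entire haploid genome identically (contributing 1/2) and on average half of their mother's contribution (1/2 · 1/2 = 1/4); r = 1/2 + 1/4 = 3/4.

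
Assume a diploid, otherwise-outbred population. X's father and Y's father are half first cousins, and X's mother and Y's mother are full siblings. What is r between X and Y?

0.140625

With two independent routes of shared ancestry, r is the sum of the two contributions.
X and Y are related in two ways: half second cousins through their fathers (r = 1/64) and first cousins through their mothers (r = 1/8).
r = 1/64 + 1/8 = 0.140625.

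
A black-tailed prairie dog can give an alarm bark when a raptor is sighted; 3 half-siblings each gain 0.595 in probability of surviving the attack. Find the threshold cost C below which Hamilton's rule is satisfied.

r to a half-sibling = 0.25 (half-sibs share one parent — one path of length 2: r = (1/2)^2 = 1/4).
Hamilton's rule: n·r·B > C, so the trait is favored while C < n·r·B = 3·0.25·0.595 = 0.44625.

0.44625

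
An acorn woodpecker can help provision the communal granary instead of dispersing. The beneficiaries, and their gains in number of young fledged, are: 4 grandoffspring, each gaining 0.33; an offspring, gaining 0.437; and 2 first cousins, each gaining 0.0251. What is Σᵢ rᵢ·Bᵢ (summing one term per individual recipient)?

0.554775

r to a grandoffspring = 0.25 (two parent–offspring links: r = (1/2)^2 = 1/4).
r to an offspring = 1/2 (one parent–offspring link: r = (1/2)^1 = 1/2).
r to a first cousin = 1/8 (first cousins share one grandparent pair — two paths of length 4: r = 2·(1/2)^4 = 1/8).
Summing one r·B term per recipient: 4·0.25·0.33 + 1·0.5·0.437 + 2·0.125·0.0251 = 0.554775.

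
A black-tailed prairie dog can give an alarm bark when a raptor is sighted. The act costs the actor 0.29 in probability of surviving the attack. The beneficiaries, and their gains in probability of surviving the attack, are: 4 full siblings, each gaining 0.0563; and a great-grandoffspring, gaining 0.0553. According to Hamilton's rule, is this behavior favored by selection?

No

Hamilton's rule: the trait is favored when the sum of r·B over every recipient exceeds the actor's cost C.
r to a full sibling = 0.5 (full sibs share both parents — two paths of length 2: r = 2·(1/2)^2 = 1/2).
r to a great-grandoffspring = 1/8 (three parent–offspring links: r = (1/2)^3 = 1/8).
Summing one r·B term per recipient: 4·0.5·0.0563 + 1·0.125·0.0553 = 0.1195125.
0.1195125 < 0.29: the indirect benefit is less than the cost.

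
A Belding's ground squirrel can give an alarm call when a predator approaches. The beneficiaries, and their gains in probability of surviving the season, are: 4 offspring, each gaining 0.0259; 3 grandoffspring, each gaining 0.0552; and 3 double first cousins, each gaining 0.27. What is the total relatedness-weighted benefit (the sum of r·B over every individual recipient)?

r to an offspring = 1/2 (one parent–offspring link: r = (1/2)^1 = 1/2).
r to a grandoffspring = 1/4 (two parent–offspring links: r = (1/2)^2 = 1/4).
r to a double first cousin = 1/4 (double first cousins share both grandparent pairs — four paths of length 4: r = 4·(1/2)^4 = 1/4).
Summing one r·B term per recipient: 4·0.5·0.0259 + 3·0.25·0.0552 + 3·0.25·0.27 = 0.2957.

0.2957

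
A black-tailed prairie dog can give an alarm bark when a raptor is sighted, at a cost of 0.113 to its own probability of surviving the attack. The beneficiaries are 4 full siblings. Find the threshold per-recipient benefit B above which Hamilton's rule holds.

r to a full sibling = 0.5 (full sibs share both parents — two paths of length 2: r = 2·(1/2)^2 = 1/2).
Hamilton's rule with n recipients of equal r: n·r·B > C, so B > C/(n·r) = 0.113/(4·0.5) = 0.0565.

0.0565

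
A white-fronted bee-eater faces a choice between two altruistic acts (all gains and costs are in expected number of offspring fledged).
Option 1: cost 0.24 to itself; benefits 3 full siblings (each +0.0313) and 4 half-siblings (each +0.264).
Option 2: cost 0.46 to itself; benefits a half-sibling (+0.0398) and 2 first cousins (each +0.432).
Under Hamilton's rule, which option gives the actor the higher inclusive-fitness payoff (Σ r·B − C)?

Option 1: r to a full sibling = 0.5.
Option 1: r to a half-sibling = 0.25.
Option 1: Σ r·B − C = (3·0.5·0.0313 + 4·0.25·0.264) − 0.24 = 0.07095.
Option 2: r to a half-sibling = 0.25.
Option 2: r to a first cousin = 0.125.
Option 2: Σ r·B − C = (1·0.25·0.0398 + 2·0.125·0.432) − 0.46 = -0.34205.
Option 1 has the higher net inclusive-fitness payoff.

Option 1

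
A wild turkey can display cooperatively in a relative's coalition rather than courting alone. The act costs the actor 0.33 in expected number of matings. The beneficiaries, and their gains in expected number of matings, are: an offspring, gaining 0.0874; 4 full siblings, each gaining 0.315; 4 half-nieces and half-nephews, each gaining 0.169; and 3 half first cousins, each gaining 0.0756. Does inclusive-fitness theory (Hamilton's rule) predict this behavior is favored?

Hamilton's rule: the trait is favored when the sum of r·B over every recipient exceeds the actor's cost C.
r to an offspring = 0.5 (one parent–offspring link: r = (1/2)^1 = 1/2).
r to a full sibling = 0.5 (full sibs share both parents — two paths of length 2: r = 2·(1/2)^2 = 1/2).
r to a half-niece or half-nephew = 1/8 (half-aunt/uncle↔niece/nephew: one path of length 3: r = (1/2)^3 = 1/8).
r to a half first cousin = 0.0625 (half first cousins share one grandparent — one path of length 4: r = (1/2)^4 = 1/16).
Summing one r·B term per recipient: 1·0.5·0.0874 + 4·0.5·0.315 + 4·0.125·0.169 + 3·0.0625·0.0756 = 0.772375.
0.772375 > 0.33: the indirect benefit exceeds the cost.

Yes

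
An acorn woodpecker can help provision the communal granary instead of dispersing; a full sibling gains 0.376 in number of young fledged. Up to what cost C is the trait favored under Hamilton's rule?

0.188

r to a full sibling = 0.5 (full sibs share both parents — two paths of length 2: r = 2·(1/2)^2 = 1/2).
Hamilton's rule: n·r·B > C, so the trait is favored while C < n·r·B = 1·0.5·0.376 = 0.188.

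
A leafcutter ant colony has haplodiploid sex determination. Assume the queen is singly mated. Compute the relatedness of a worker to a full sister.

Haplodiploid full sisters inherit their father's entire haploid genome identically (contributing 1/2) and on average half of their mother's contribution (1/2 · 1/2 = 1/4); r = 1/2 + 1/4 = 3/4.

0.75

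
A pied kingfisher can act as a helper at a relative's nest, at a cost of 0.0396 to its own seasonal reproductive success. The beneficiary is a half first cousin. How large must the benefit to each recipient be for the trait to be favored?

r to a half first cousin = 1/16 (half first cousins share one grandparent — one path of length 4: r = (1/2)^4 = 1/16).
Hamilton's rule with n recipients of equal r: n·r·B > C, so B > C/(n·r) = 0.0396/(1·0.0625) = 0.6336.

0.6336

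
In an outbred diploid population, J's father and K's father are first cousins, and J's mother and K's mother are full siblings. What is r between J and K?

With two independent routes of shared ancestry, r is the sum of the two contributions.
J and K are related in two ways: second cousins through their fathers (r = 1/32) and first cousins through their mothers (r = 1/8).
r = 1/32 + 1/8 = 0.15625.

0.15625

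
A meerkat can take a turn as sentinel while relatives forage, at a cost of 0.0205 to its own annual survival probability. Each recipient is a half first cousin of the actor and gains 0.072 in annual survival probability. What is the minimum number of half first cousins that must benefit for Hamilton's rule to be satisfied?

5

r to a half first cousin = 0.0625 (half first cousins share one grandparent — one path of length 4: r = (1/2)^4 = 1/16).
Hamilton's rule: n·r·B > C  ⇒  n > C/(r·B) = 0.0205/(0.0625·0.072) = 4.556.
The smallest integer exceeding 4.556 is 5.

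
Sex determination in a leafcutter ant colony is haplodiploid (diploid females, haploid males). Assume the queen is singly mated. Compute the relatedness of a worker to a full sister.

Haplodiploid full sisters inherit their father's entire haploid genome identically (contributing 1/2) and on average half of their mother's contribution (1/2 · 1/2 = 1/4); r = 1/2 + 1/4 = 3/4.

0.75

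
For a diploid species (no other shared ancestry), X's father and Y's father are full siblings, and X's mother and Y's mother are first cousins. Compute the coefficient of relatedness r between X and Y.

Relatedness sums over independent paths through distinct common ancestors.
X and Y are related in two ways: first cousins through their fathers (r = 1/8) and second cousins through their mothers (r = 1/32).
r = 1/8 + 1/32 = 0.15625.

0.15625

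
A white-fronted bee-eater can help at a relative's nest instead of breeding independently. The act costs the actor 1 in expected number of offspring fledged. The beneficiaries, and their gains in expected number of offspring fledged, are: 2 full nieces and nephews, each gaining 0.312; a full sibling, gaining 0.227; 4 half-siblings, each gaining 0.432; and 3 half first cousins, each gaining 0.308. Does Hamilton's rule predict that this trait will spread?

Hamilton's rule: the trait is favored when the sum of r·B over every recipient exceeds the actor's cost C.
r to a full niece or nephew = 0.25 (full aunt/uncle↔niece/nephew: two paths of length 3 through the shared grandparent pair: r = 2·(1/2)^3 = 1/4).
r to a full sibling = 0.5 (full sibs share both parents — two paths of length 2: r = 2·(1/2)^2 = 1/2).
r to a half-sibling = 1/4 (half-sibs share one parent — one path of length 2: r = (1/2)^2 = 1/4).
r to a half first cousin = 0.0625 (half first cousins share one grandparent — one path of length 4: r = (1/2)^4 = 1/16).
Summing one r·B term per recipient: 2·0.25·0.312 + 1·0.5·0.227 + 4·0.25·0.432 + 3·0.0625·0.308 = 0.75925.
0.75925 < 1: the indirect benefit is less than the cost.

No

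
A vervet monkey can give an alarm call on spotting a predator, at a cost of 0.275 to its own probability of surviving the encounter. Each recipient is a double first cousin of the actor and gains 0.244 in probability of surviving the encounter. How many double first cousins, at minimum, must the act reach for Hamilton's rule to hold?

5

r to a double first cousin = 0.25 (double first cousins share both grandparent pairs — four paths of length 4: r = 4·(1/2)^4 = 1/4).
Hamilton's rule: n·r·B > C  ⇒  n > C/(r·B) = 0.275/(0.25·0.244) = 4.508.
The smallest integer exceeding 4.508 is 5.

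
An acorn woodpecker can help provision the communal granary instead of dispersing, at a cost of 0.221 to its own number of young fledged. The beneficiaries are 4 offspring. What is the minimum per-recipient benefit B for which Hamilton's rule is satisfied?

0.1105

r to an offspring = 1/2 (one parent–offspring link: r = (1/2)^1 = 1/2).
Hamilton's rule with n recipients of equal r: n·r·B > C, so B > C/(n·r) = 0.221/(4·0.5) = 0.1105.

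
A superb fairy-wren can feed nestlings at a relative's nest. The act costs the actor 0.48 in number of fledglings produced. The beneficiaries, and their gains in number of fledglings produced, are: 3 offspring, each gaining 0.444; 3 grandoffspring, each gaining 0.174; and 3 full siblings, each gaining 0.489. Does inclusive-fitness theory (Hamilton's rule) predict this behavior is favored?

Yes

Hamilton's rule: the trait is favored when the sum of r·B over every recipient exceeds the actor's cost C.
r to an offspring = 0.5 (one parent–offspring link: r = (1/2)^1 = 1/2).
r to a grandoffspring = 0.25 (two parent–offspring links: r = (1/2)^2 = 1/4).
r to a full sibling = 0.5 (full sibs share both parents — two paths of length 2: r = 2·(1/2)^2 = 1/2).
Summing one r·B term per recipient: 3·0.5·0.444 + 3·0.25·0.174 + 3·0.5·0.489 = 1.53.
1.53 > 0.48: the indirect benefit exceeds the cost.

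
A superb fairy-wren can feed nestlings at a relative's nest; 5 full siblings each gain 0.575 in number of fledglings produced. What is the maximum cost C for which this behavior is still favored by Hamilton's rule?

1.4375

r to a full sibling = 1/2 (full sibs share both parents — two paths of length 2: r = 2·(1/2)^2 = 1/2).
Hamilton's rule: n·r·B > C, so the trait is favored while C < n·r·B = 5·0.5·0.575 = 1.4375.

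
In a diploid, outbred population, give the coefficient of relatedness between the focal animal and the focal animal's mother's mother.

0.25

Each parent–offspring link contributes a factor of 1/2, and independent paths through distinct common ancestors add.
Two parent–offspring links: r = (1/2)^2 = 1/4.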